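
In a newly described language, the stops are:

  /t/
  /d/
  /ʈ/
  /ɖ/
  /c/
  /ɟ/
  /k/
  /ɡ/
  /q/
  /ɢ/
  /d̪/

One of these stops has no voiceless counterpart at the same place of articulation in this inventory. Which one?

/d̪/

Alveolar: /t/ ~ /d/
Retroflex: /ʈ/ ~ /ɖ/
Palatal: /c/ ~ /ɟ/
Velar: /k/ ~ /ɡ/
Uvular: /q/ ~ /ɢ/
Dental: only /d̪/ (voiced); no voiceless partner.
So /d̪/ is the unpaired segment.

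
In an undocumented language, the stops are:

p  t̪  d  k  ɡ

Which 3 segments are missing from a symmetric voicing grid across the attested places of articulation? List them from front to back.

/b/, /d̪/, /t/

Voiceless: /p/ (bilabial), /t̪/ (dental), /k/ (velar).
Voiced: /d/ (alveolar), /ɡ/ (velar).
Gaps, from front to back: bilabial lacks voiced (/b/); dental lacks voiced (/d̪/); alveolar lacks voiceless (/t/).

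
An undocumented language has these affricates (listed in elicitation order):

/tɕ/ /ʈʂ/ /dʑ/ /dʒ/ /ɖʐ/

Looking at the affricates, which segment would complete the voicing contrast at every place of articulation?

/tʃ/

place of articulation  voiceless  voiced  
postalveolar      —         dʒ      
retroflex         ʈʂ        ɖʐ      
alveolo-palatal   tɕ        dʑ      
The postalveolar row has no voiceless member, so the gap is the voiceless postalveolar affricate /tʃ/.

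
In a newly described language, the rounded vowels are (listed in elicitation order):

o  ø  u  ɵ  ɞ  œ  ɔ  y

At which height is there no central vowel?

high

high: front /y/, central —, back /u/.
high-mid: front /ø/, central /ɵ/, back /o/.
low-mid: front /œ/, central /ɞ/, back /ɔ/.
Every height has a central member except high, where /ʉ/ would be expected.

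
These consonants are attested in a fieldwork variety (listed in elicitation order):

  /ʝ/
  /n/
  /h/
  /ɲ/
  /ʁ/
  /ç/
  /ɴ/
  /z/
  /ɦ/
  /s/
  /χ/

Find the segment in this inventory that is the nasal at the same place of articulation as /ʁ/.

/ʁ/ is a voiced uvular fricative.
The nasal at the same place is an uvular nasal — in this inventory, /ɴ/.

/ɴ/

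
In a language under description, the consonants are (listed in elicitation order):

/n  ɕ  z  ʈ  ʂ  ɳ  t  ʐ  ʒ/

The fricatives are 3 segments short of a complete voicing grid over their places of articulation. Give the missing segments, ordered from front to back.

/s/, /ʃ/, /ʑ/

Voiceless: /ʂ/ (retroflex), /ɕ/ (alveolo-palatal).
Voiced: /z/ (alveolar), /ʒ/ (postalveolar), /ʐ/ (retroflex).
Gaps, from front to back: alveolar lacks voiceless (/s/); postalveolar lacks voiceless (/ʃ/); alveolo-palatal lacks voiced (/ʑ/).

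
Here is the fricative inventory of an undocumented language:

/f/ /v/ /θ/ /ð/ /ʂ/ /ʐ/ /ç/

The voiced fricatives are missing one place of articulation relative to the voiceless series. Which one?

place of articulation  voiceless  voiced  
labiodental       f         v       
dental            θ         ð       
retroflex         ʂ         ʐ       
palatal           ç         —       
Every place of articulation has a voiced member except palatal, where /ʝ/ would be expected.

palatal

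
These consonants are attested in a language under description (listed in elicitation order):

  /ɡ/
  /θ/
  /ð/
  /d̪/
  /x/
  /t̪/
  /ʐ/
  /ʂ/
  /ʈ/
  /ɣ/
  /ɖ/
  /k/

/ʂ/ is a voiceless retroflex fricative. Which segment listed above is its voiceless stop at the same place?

The voiceless stop at the same place is a voiceless retroflex stop — in this inventory, /ʈ/.

/ʈ/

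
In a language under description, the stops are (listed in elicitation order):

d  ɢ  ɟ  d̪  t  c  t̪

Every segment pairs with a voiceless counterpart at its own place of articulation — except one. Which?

Dental: /t̪/ ~ /d̪/
Alveolar: /t/ ~ /d/
Palatal: /c/ ~ /ɟ/
Uvular: only /ɢ/ (voiced); no voiceless partner.
So /ɢ/ is the unpaired segment.

/ɢ/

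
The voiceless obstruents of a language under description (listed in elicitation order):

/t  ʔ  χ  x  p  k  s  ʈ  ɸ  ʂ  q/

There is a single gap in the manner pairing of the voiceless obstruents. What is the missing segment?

Stop: /p/ (bilabial), /t/ (alveolar), /ʈ/ (retroflex), /k/ (velar), /q/ (uvular), /ʔ/ (glottal).
Fricative: /ɸ/ (bilabial), /s/ (alveolar), /ʂ/ (retroflex), /x/ (velar), /χ/ (uvular).
The glottal row has no fricative member, so the gap is the glottal fricative /h/.

/h/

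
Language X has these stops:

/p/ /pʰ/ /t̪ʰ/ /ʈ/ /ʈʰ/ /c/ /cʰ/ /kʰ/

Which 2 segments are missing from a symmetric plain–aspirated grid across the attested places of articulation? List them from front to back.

/t̪/, /k/

bilabial: plain /p/, aspirated /pʰ/.
dental: plain —, aspirated /t̪ʰ/.
retroflex: plain /ʈ/, aspirated /ʈʰ/.
palatal: plain /c/, aspirated /cʰ/.
velar: plain —, aspirated /kʰ/.
Gaps, from front to back: dental lacks plain (/t̪/); velar lacks plain (/k/).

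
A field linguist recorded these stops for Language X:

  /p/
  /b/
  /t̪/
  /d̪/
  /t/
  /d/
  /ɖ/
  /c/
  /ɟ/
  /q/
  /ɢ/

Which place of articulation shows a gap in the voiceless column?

place of articulation  voiceless  voiced  
bilabial          p         b       
dental            t̪        d̪      
alveolar          t         d       
retroflex         —         ɖ       
palatal           c         ɟ       
uvular            q         ɢ       
Every place of articulation has a voiceless member except retroflex, where /ʈ/ would be expected.

retroflex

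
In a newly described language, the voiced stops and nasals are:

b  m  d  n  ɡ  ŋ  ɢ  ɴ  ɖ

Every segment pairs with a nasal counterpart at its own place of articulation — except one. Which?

Bilabial: /b/ ~ /m/
Alveolar: /d/ ~ /n/
Velar: /ɡ/ ~ /ŋ/
Uvular: /ɢ/ ~ /ɴ/
Retroflex: only /ɖ/ (oral stop); no nasal partner.
So /ɖ/ is the unpaired segment.

/ɖ/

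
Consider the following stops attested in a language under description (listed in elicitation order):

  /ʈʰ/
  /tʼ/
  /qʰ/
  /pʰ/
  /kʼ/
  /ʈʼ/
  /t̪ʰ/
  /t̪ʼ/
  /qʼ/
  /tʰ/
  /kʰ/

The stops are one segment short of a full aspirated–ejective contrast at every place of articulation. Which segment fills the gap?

bilabial: aspirated /pʰ/, ejective —.
dental: aspirated /t̪ʰ/, ejective /t̪ʼ/.
alveolar: aspirated /tʰ/, ejective /tʼ/.
retroflex: aspirated /ʈʰ/, ejective /ʈʼ/.
velar: aspirated /kʰ/, ejective /kʼ/.
uvular: aspirated /qʰ/, ejective /qʼ/.
The bilabial row has no ejective member, so the gap is the ejective bilabial stop /pʼ/.

/pʼ/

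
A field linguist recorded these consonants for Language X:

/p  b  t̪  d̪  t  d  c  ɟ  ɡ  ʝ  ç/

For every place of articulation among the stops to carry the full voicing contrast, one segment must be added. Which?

Voiceless: /p/ (bilabial), /t̪/ (dental), /t/ (alveolar), /c/ (palatal).
Voiced: /b/ (bilabial), /d̪/ (dental), /d/ (alveolar), /ɟ/ (palatal), /ɡ/ (velar).
The velar row has no voiceless member, so the gap is the voiceless velar stop /k/.

/k/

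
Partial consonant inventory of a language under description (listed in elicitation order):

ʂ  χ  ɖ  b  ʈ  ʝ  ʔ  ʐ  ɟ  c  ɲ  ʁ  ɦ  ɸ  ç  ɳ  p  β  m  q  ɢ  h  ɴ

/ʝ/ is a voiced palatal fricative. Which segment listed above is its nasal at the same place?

/ɲ/

The nasal at the same place is a palatal nasal — in this inventory, /ɲ/.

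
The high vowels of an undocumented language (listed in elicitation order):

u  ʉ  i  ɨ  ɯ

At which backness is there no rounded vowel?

front: unrounded /i/, rounded —.
central: unrounded /ɨ/, rounded /ʉ/.
back: unrounded /ɯ/, rounded /u/.
Every backness has a rounded member except front, where /y/ would be expected.

front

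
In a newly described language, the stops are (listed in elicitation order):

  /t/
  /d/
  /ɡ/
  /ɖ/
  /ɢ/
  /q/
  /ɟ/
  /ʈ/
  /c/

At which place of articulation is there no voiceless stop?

velar

alveolar: voiceless /t/, voiced /d/.
retroflex: voiceless /ʈ/, voiced /ɖ/.
palatal: voiceless /c/, voiced /ɟ/.
velar: voiceless —, voiced /ɡ/.
uvular: voiceless /q/, voiced /ɢ/.
Every place of articulation has a voiceless member except velar, where /k/ would be expected.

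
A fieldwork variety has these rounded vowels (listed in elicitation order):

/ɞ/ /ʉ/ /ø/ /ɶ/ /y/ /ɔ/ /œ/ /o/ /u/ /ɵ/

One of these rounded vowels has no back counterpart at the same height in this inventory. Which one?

/ɶ/

High: /y/ ~ /ʉ/ ~ /u/
High-mid: /ø/ ~ /ɵ/ ~ /o/
Low-mid: /œ/ ~ /ɞ/ ~ /ɔ/
Low: only /ɶ/ (front); no back partner.
So /ɶ/ is the unpaired segment.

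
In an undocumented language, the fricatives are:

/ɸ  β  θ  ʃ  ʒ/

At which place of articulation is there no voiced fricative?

Voiceless: /ɸ/ (bilabial), /θ/ (dental), /ʃ/ (postalveolar).
Voiced: /β/ (bilabial), /ʒ/ (postalveolar).
Every place of articulation has a voiced member except dental, where /ð/ would be expected.

dental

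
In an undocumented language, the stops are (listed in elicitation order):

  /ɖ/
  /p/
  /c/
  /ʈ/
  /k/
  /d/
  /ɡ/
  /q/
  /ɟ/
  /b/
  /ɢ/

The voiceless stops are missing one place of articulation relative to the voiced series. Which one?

Voiceless: /p/ (bilabial), /ʈ/ (retroflex), /c/ (palatal), /k/ (velar), /q/ (uvular).
Voiced: /b/ (bilabial), /d/ (alveolar), /ɖ/ (retroflex), /ɟ/ (palatal), /ɡ/ (velar), /ɢ/ (uvular).
Every place of articulation has a voiceless member except alveolar, where /t/ would be expected.

alveolar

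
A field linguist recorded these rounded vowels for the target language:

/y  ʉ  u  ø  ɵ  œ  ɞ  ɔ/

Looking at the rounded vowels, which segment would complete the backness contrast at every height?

high: front /y/, central /ʉ/, back /u/.
high-mid: front /ø/, central /ɵ/, back —.
low-mid: front /œ/, central /ɞ/, back /ɔ/.
The high-mid row has no back member, so the gap is the high-mid back rounded vowel /o/.

/o/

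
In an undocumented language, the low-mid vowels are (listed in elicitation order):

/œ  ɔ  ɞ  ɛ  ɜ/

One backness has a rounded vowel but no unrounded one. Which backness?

back

Unrounded: /ɛ/ (front), /ɜ/ (central).
Rounded: /œ/ (front), /ɞ/ (central), /ɔ/ (back).
Every backness has an unrounded member except back, where /ʌ/ would be expected.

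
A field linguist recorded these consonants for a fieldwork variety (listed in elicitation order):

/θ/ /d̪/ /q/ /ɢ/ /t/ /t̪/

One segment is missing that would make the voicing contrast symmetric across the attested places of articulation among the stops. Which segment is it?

/d/

Voiceless: /t̪/ (dental), /t/ (alveolar), /q/ (uvular).
Voiced: /d̪/ (dental), /ɢ/ (uvular).
The alveolar row has no voiced member, so the gap is the voiced alveolar stop /d/.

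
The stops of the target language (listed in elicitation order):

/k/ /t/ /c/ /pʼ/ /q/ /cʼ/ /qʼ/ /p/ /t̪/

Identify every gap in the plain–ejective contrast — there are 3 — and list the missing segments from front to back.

bilabial: plain /p/, ejective /pʼ/.
dental: plain /t̪/, ejective —.
alveolar: plain /t/, ejective —.
palatal: plain /c/, ejective /cʼ/.
velar: plain /k/, ejective —.
uvular: plain /q/, ejective /qʼ/.
Gaps, from front to back: dental lacks ejective (/t̪ʼ/); alveolar lacks ejective (/tʼ/); velar lacks ejective (/kʼ/).

/t̪ʼ/, /tʼ/, /kʼ/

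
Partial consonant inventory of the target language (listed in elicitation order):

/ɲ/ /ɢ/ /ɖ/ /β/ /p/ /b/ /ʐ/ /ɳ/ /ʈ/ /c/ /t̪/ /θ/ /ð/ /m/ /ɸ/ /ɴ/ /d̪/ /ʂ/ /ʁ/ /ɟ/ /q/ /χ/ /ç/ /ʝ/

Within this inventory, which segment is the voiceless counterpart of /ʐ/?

/ʂ/

/ʐ/ is a voiced retroflex fricative.
The voiceless counterpart is a voiceless retroflex fricative — in this inventory, /ʂ/.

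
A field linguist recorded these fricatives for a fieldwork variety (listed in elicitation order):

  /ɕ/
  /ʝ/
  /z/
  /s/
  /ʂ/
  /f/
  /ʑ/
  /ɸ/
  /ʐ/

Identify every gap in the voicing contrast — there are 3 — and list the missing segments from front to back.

Voiceless: /ɸ/ (bilabial), /f/ (labiodental), /s/ (alveolar), /ʂ/ (retroflex), /ɕ/ (alveolo-palatal).
Voiced: /z/ (alveolar), /ʐ/ (retroflex), /ʑ/ (alveolo-palatal), /ʝ/ (palatal).
Gaps, from front to back: bilabial lacks voiced (/β/); labiodental lacks voiced (/v/); palatal lacks voiceless (/ç/).

/β/, /v/, /ç/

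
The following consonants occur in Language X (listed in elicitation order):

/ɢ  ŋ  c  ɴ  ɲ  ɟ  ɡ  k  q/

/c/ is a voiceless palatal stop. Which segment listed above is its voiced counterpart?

/ɟ/

The voiced counterpart is a voiced palatal stop — in this inventory, /ɟ/.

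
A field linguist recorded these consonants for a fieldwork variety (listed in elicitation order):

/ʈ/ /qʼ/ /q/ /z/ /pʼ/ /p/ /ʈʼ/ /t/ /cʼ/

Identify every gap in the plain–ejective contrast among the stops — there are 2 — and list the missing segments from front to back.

bilabial: plain /p/, ejective /pʼ/.
alveolar: plain /t/, ejective —.
retroflex: plain /ʈ/, ejective /ʈʼ/.
palatal: plain —, ejective /cʼ/.
uvular: plain /q/, ejective /qʼ/.
Gaps, from front to back: alveolar lacks ejective (/tʼ/); palatal lacks plain (/c/).

/tʼ/, /c/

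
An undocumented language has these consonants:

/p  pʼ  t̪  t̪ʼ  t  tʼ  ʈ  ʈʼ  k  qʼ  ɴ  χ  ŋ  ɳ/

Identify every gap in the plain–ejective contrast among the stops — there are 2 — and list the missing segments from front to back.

/kʼ/, /q/

Plain: /p/ (bilabial), /t̪/ (dental), /t/ (alveolar), /ʈ/ (retroflex), /k/ (velar).
Ejective: /pʼ/ (bilabial), /t̪ʼ/ (dental), /tʼ/ (alveolar), /ʈʼ/ (retroflex), /qʼ/ (uvular).
Gaps, from front to back: velar lacks ejective (/kʼ/); uvular lacks plain (/q/).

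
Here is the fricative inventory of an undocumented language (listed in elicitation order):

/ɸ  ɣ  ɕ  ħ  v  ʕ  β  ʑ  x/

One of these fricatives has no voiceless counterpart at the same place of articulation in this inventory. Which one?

Bilabial: /ɸ/ ~ /β/
Alveolo-palatal: /ɕ/ ~ /ʑ/
Velar: /x/ ~ /ɣ/
Pharyngeal: /ħ/ ~ /ʕ/
Labiodental: only /v/ (voiced); no voiceless partner.
So /v/ is the unpaired segment.

/v/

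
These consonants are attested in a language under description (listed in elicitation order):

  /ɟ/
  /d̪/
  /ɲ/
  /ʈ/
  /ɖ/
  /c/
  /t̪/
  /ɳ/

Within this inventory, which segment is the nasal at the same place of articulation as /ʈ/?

/ʈ/ is a voiceless retroflex stop.
The nasal at the same place is a retroflex nasal — in this inventory, /ɳ/.

/ɳ/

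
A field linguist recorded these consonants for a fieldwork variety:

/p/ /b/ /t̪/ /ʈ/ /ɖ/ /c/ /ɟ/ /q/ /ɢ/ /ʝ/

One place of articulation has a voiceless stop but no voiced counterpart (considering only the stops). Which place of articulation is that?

place of articulation  voiceless  voiced  
bilabial          p         b       
dental            t̪        —       
retroflex         ʈ         ɖ       
palatal           c         ɟ       
uvular            q         ɢ       
Every place of articulation has a voiced member except dental, where /d̪/ would be expected.

dental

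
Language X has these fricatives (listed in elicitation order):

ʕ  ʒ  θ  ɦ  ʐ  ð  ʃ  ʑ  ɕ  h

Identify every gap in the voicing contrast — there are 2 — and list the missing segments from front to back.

/ʂ/, /ħ/

place of articulation  voiceless  voiced  
dental            θ         ð       
postalveolar      ʃ         ʒ       
retroflex         —         ʐ       
alveolo-palatal   ɕ         ʑ       
pharyngeal        —         ʕ       
glottal           h         ɦ       
Gaps, from front to back: retroflex lacks voiceless (/ʂ/); pharyngeal lacks voiceless (/ħ/).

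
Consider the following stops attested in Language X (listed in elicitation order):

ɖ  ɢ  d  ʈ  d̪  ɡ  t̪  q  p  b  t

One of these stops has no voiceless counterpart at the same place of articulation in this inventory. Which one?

Bilabial: /p/ ~ /b/
Dental: /t̪/ ~ /d̪/
Alveolar: /t/ ~ /d/
Retroflex: /ʈ/ ~ /ɖ/
Uvular: /q/ ~ /ɢ/
Velar: only /ɡ/ (voiced); no voiceless partner.
So /ɡ/ is the unpaired segment.

/ɡ/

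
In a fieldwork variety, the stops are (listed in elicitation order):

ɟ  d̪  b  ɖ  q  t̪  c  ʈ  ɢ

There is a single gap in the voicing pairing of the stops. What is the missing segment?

place of articulation  voiceless  voiced  
bilabial          —         b       
dental            t̪        d̪      
retroflex         ʈ         ɖ       
palatal           c         ɟ       
uvular            q         ɢ       
The bilabial row has no voiceless member, so the gap is the voiceless bilabial stop /p/.

/p/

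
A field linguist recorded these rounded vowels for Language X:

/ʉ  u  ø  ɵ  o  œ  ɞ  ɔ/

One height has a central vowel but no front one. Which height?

high: front —, central /ʉ/, back /u/.
high-mid: front /ø/, central /ɵ/, back /o/.
low-mid: front /œ/, central /ɞ/, back /ɔ/.
Every height has a front member except high, where /y/ would be expected.

high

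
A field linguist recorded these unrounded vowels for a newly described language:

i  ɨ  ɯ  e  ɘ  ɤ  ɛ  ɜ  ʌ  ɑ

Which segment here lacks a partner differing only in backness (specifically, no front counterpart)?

/ɑ/

High: /i/ ~ /ɨ/ ~ /ɯ/
High-mid: /e/ ~ /ɘ/ ~ /ɤ/
Low-mid: /ɛ/ ~ /ɜ/ ~ /ʌ/
Low: only /ɑ/ (back); no front partner.
So /ɑ/ is the unpaired segment.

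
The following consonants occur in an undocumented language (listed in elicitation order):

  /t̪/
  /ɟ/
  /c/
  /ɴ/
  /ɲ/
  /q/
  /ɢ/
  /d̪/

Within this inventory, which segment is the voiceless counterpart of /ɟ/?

/c/

/ɟ/ is a voiced palatal stop.
The voiceless counterpart is a voiceless palatal stop — in this inventory, /c/.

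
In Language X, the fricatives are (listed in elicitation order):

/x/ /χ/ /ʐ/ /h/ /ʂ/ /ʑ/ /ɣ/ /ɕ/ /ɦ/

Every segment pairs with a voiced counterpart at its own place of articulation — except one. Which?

/χ/

Retroflex: /ʂ/ ~ /ʐ/
Alveolo-palatal: /ɕ/ ~ /ʑ/
Velar: /x/ ~ /ɣ/
Glottal: /h/ ~ /ɦ/
Uvular: only /χ/ (voiceless); no voiced partner.
So /χ/ is the unpaired segment.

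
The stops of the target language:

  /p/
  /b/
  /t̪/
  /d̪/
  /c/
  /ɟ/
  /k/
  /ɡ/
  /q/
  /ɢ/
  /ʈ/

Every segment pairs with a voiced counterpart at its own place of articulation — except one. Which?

Bilabial: /p/ ~ /b/
Dental: /t̪/ ~ /d̪/
Palatal: /c/ ~ /ɟ/
Velar: /k/ ~ /ɡ/
Uvular: /q/ ~ /ɢ/
Retroflex: only /ʈ/ (voiceless); no voiced partner.
So /ʈ/ is the unpaired segment.

/ʈ/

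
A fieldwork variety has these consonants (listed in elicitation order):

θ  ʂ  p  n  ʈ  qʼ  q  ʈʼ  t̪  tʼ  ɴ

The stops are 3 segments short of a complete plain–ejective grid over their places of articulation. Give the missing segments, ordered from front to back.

Plain: /p/ (bilabial), /t̪/ (dental), /ʈ/ (retroflex), /q/ (uvular).
Ejective: /tʼ/ (alveolar), /ʈʼ/ (retroflex), /qʼ/ (uvular).
Gaps, from front to back: bilabial lacks ejective (/pʼ/); dental lacks ejective (/t̪ʼ/); alveolar lacks plain (/t/).

/pʼ/, /t̪ʼ/, /t/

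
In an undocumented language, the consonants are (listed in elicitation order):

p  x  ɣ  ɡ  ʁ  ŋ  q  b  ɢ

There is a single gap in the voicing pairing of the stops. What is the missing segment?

/k/

Voiceless: /p/ (bilabial), /q/ (uvular).
Voiced: /b/ (bilabial), /ɡ/ (velar), /ɢ/ (uvular).
The velar row has no voiceless member, so the gap is the voiceless velar stop /k/.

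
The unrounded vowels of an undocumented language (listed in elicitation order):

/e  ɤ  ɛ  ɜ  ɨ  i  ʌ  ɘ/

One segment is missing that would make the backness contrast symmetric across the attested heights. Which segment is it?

height            front     central   back    
high              i         ɨ         —       
high-mid          e         ɘ         ɤ       
low-mid           ɛ         ɜ         ʌ       
The high row has no back member, so the gap is the high back unrounded vowel /ɯ/.

/ɯ/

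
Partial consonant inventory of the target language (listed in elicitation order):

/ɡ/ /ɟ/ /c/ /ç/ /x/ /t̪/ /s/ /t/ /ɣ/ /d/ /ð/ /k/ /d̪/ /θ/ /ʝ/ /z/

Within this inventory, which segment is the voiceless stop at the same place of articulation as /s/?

/t/

/s/ is a voiceless alveolar fricative.
The voiceless stop at the same place is a voiceless alveolar stop — in this inventory, /t/.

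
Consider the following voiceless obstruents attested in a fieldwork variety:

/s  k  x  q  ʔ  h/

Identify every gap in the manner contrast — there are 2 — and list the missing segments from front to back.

Stop: /k/ (velar), /q/ (uvular), /ʔ/ (glottal).
Fricative: /s/ (alveolar), /x/ (velar), /h/ (glottal).
Gaps, from front to back: alveolar lacks stop (/t/); uvular lacks fricative (/χ/).

/t/, /χ/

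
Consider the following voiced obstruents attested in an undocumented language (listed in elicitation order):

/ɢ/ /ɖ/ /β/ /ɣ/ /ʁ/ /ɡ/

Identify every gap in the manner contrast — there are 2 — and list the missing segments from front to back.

bilabial: stop —, fricative /β/.
retroflex: stop /ɖ/, fricative —.
velar: stop /ɡ/, fricative /ɣ/.
uvular: stop /ɢ/, fricative /ʁ/.
Gaps, from front to back: bilabial lacks stop (/b/); retroflex lacks fricative (/ʐ/).

/b/, /ʐ/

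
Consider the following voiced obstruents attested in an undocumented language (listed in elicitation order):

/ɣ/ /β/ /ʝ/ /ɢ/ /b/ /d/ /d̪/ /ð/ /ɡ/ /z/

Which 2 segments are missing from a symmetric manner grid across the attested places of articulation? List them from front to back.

place of articulation  stop      fricative
bilabial          b         β       
dental            d̪        ð       
alveolar          d         z       
palatal           —         ʝ       
velar             ɡ         ɣ       
uvular            ɢ         —       
Gaps, from front to back: palatal lacks stop (/ɟ/); uvular lacks fricative (/ʁ/).

/ɟ/, /ʁ/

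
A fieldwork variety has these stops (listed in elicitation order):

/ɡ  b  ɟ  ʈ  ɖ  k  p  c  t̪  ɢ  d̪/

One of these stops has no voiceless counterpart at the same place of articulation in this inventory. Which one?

Bilabial: /p/ ~ /b/
Dental: /t̪/ ~ /d̪/
Retroflex: /ʈ/ ~ /ɖ/
Palatal: /c/ ~ /ɟ/
Velar: /k/ ~ /ɡ/
Uvular: only /ɢ/ (voiced); no voiceless partner.
So /ɢ/ is the unpaired segment.

/ɢ/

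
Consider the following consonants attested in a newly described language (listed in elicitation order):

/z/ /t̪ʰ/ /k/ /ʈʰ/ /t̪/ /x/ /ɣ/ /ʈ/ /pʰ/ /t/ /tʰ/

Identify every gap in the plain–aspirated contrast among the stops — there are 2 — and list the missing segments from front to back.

/p/, /kʰ/

bilabial: plain —, aspirated /pʰ/.
dental: plain /t̪/, aspirated /t̪ʰ/.
alveolar: plain /t/, aspirated /tʰ/.
retroflex: plain /ʈ/, aspirated /ʈʰ/.
velar: plain /k/, aspirated —.
Gaps, from front to back: bilabial lacks plain (/p/); velar lacks aspirated (/kʰ/).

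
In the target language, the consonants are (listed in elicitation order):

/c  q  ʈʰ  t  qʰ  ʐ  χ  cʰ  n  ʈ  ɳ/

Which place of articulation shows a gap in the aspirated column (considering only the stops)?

alveolar

Plain: /t/ (alveolar), /ʈ/ (retroflex), /c/ (palatal), /q/ (uvular).
Aspirated: /ʈʰ/ (retroflex), /cʰ/ (palatal), /qʰ/ (uvular).
Every place of articulation has an aspirated member except alveolar, where /tʰ/ would be expected.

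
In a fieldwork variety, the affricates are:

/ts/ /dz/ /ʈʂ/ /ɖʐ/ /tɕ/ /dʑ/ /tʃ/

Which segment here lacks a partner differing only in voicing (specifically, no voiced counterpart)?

Alveolar: /ts/ ~ /dz/
Retroflex: /ʈʂ/ ~ /ɖʐ/
Alveolo-palatal: /tɕ/ ~ /dʑ/
Postalveolar: only /tʃ/ (voiceless); no voiced partner.
So /tʃ/ is the unpaired segment.

/tʃ/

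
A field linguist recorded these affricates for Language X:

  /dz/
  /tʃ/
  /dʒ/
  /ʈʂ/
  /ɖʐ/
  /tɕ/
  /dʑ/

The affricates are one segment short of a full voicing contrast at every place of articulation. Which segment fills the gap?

place of articulation  voiceless  voiced  
alveolar          —         dz      
postalveolar      tʃ        dʒ      
retroflex         ʈʂ        ɖʐ      
alveolo-palatal   tɕ        dʑ      
The alveolar row has no voiceless member, so the gap is the voiceless alveolar affricate /ts/.

/ts/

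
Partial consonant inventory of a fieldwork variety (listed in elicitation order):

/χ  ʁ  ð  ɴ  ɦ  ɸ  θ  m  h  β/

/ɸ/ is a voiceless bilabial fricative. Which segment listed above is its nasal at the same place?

The nasal at the same place is a bilabial nasal — in this inventory, /m/.

/m/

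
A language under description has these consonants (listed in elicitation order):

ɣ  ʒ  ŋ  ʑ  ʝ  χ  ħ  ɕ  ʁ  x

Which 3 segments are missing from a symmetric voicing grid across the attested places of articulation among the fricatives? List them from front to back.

/ʃ/, /ç/, /ʕ/

postalveolar: voiceless —, voiced /ʒ/.
alveolo-palatal: voiceless /ɕ/, voiced /ʑ/.
palatal: voiceless —, voiced /ʝ/.
velar: voiceless /x/, voiced /ɣ/.
uvular: voiceless /χ/, voiced /ʁ/.
pharyngeal: voiceless /ħ/, voiced —.
Gaps, from front to back: postalveolar lacks voiceless (/ʃ/); palatal lacks voiceless (/ç/); pharyngeal lacks voiced (/ʕ/).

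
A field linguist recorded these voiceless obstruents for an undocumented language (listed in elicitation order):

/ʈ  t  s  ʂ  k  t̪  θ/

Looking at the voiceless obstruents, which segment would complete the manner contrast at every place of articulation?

place of articulation  stop      fricative
dental            t̪        θ       
alveolar          t         s       
retroflex         ʈ         ʂ       
velar             k         —       
The velar row has no fricative member, so the gap is the velar fricative /x/.

/x/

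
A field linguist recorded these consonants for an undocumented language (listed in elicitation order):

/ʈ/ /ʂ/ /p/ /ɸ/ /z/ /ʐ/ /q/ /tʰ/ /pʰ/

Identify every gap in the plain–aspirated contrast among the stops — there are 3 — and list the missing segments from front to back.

place of articulation  plain     aspirated
bilabial          p         pʰ      
alveolar          —         tʰ      
retroflex         ʈ         —       
uvular            q         —       
Gaps, from front to back: alveolar lacks plain (/t/); retroflex lacks aspirated (/ʈʰ/); uvular lacks aspirated (/qʰ/).

/t/, /ʈʰ/, /qʰ/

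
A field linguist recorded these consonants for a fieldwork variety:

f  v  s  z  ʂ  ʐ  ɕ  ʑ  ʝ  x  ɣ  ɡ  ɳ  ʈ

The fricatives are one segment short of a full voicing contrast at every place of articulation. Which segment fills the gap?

/ç/

Voiceless: /f/ (labiodental), /s/ (alveolar), /ʂ/ (retroflex), /ɕ/ (alveolo-palatal), /x/ (velar).
Voiced: /v/ (labiodental), /z/ (alveolar), /ʐ/ (retroflex), /ʑ/ (alveolo-palatal), /ʝ/ (palatal), /ɣ/ (velar).
The palatal row has no voiceless member, so the gap is the voiceless palatal fricative /ç/.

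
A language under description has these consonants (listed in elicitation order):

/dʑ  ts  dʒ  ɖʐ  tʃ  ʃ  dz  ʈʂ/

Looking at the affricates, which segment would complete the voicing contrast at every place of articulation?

/tɕ/

Voiceless: /ts/ (alveolar), /tʃ/ (postalveolar), /ʈʂ/ (retroflex).
Voiced: /dz/ (alveolar), /dʒ/ (postalveolar), /ɖʐ/ (retroflex), /dʑ/ (alveolo-palatal).
The alveolo-palatal row has no voiceless member, so the gap is the voiceless alveolo-palatal affricate /tɕ/.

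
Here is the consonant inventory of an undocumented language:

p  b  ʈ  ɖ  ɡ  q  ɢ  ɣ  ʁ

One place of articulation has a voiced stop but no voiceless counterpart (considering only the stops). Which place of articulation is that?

velar

place of articulation  voiceless  voiced  
bilabial          p         b       
retroflex         ʈ         ɖ       
velar             —         ɡ       
uvular            q         ɢ       
Every place of articulation has a voiceless member except velar, where /k/ would be expected.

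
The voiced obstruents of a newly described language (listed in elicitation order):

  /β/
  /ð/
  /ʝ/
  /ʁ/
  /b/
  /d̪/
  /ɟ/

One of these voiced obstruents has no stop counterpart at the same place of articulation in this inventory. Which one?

Bilabial: /b/ ~ /β/
Dental: /d̪/ ~ /ð/
Palatal: /ɟ/ ~ /ʝ/
Uvular: only /ʁ/ (fricative); no stop partner.
So /ʁ/ is the unpaired segment.

/ʁ/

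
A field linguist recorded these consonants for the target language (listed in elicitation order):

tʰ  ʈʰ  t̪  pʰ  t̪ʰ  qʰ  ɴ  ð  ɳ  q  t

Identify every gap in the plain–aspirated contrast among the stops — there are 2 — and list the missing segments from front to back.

/p/, /ʈ/

place of articulation  plain     aspirated
bilabial          —         pʰ      
dental            t̪        t̪ʰ     
alveolar          t         tʰ      
retroflex         —         ʈʰ      
uvular            q         qʰ      
Gaps, from front to back: bilabial lacks plain (/p/); retroflex lacks plain (/ʈ/).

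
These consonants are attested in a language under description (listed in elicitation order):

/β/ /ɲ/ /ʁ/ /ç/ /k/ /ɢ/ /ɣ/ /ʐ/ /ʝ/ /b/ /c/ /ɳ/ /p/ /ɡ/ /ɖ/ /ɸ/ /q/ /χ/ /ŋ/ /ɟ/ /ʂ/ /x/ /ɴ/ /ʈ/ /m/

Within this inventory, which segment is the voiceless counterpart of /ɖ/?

/ʈ/

/ɖ/ is a voiced retroflex stop.
The voiceless counterpart is a voiceless retroflex stop — in this inventory, /ʈ/.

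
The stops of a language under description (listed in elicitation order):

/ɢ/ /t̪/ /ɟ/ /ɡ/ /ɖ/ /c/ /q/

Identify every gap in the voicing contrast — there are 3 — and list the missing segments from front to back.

Voiceless: /t̪/ (dental), /c/ (palatal), /q/ (uvular).
Voiced: /ɖ/ (retroflex), /ɟ/ (palatal), /ɡ/ (velar), /ɢ/ (uvular).
Gaps, from front to back: dental lacks voiced (/d̪/); retroflex lacks voiceless (/ʈ/); velar lacks voiceless (/k/).

/d̪/, /ʈ/, /k/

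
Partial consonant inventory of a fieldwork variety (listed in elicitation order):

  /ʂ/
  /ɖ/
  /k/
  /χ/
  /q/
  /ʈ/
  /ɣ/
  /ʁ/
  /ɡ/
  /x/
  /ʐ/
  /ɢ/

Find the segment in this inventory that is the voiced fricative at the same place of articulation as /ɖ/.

/ʐ/

/ɖ/ is a voiced retroflex stop.
The voiced fricative at the same place is a voiced retroflex fricative — in this inventory, /ʐ/.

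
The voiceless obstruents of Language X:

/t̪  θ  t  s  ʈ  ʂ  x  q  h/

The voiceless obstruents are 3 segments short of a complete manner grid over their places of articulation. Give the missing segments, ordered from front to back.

place of articulation  stop      fricative
dental            t̪        θ       
alveolar          t         s       
retroflex         ʈ         ʂ       
velar             —         x       
uvular            q         —       
glottal           —         h       
Gaps, from front to back: velar lacks stop (/k/); uvular lacks fricative (/χ/); glottal lacks stop (/ʔ/).

/k/, /χ/, /ʔ/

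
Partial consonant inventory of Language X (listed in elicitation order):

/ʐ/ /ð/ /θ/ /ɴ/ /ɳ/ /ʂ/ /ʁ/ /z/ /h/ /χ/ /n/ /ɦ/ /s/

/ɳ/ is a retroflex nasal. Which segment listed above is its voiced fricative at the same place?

/ʐ/

The voiced fricative at the same place is a voiced retroflex fricative — in this inventory, /ʐ/.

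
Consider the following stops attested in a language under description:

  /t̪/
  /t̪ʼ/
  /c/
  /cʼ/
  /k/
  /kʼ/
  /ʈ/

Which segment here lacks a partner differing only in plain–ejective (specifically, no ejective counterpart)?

/ʈ/

Dental: /t̪/ ~ /t̪ʼ/
Palatal: /c/ ~ /cʼ/
Velar: /k/ ~ /kʼ/
Retroflex: only /ʈ/ (plain); no ejective partner.
So /ʈ/ is the unpaired segment.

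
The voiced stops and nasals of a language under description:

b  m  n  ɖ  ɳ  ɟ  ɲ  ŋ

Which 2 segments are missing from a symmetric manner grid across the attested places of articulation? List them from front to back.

/d/, /ɡ/

Oral stop: /b/ (bilabial), /ɖ/ (retroflex), /ɟ/ (palatal).
Nasal: /m/ (bilabial), /n/ (alveolar), /ɳ/ (retroflex), /ɲ/ (palatal), /ŋ/ (velar).
Gaps, from front to back: alveolar lacks oral stop (/d/); velar lacks oral stop (/ɡ/).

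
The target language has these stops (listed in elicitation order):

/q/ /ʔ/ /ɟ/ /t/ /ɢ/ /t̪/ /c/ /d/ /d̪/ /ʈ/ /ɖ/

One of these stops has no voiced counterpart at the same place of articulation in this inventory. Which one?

/ʔ/

Dental: /t̪/ ~ /d̪/
Alveolar: /t/ ~ /d/
Retroflex: /ʈ/ ~ /ɖ/
Palatal: /c/ ~ /ɟ/
Uvular: /q/ ~ /ɢ/
Glottal: only /ʔ/ (voiceless); no voiced partner.
So /ʔ/ is the unpaired segment.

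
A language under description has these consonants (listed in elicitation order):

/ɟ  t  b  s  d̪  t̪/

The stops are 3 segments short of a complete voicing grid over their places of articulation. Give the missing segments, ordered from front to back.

/p/, /d/, /c/

Voiceless: /t̪/ (dental), /t/ (alveolar).
Voiced: /b/ (bilabial), /d̪/ (dental), /ɟ/ (palatal).
Gaps, from front to back: bilabial lacks voiceless (/p/); alveolar lacks voiced (/d/); palatal lacks voiceless (/c/).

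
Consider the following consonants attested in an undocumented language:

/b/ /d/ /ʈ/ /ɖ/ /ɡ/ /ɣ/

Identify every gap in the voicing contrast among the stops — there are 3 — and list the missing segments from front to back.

/p/, /t/, /k/

Voiceless: /ʈ/ (retroflex).
Voiced: /b/ (bilabial), /d/ (alveolar), /ɖ/ (retroflex), /ɡ/ (velar).
Gaps, from front to back: bilabial lacks voiceless (/p/); alveolar lacks voiceless (/t/); velar lacks voiceless (/k/).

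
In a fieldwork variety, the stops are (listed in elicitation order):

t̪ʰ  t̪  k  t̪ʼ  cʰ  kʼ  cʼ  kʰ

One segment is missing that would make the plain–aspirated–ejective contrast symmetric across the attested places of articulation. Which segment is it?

place of articulation  plain     aspirated  ejective
dental            t̪        t̪ʰ       t̪ʼ     
palatal           —         cʰ        cʼ      
velar             k         kʰ        kʼ      
The palatal row has no plain member, so the gap is the plain palatal stop /c/.

/c/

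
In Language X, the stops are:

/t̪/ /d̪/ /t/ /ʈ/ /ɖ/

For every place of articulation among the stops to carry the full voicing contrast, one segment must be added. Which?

Voiceless: /t̪/ (dental), /t/ (alveolar), /ʈ/ (retroflex).
Voiced: /d̪/ (dental), /ɖ/ (retroflex).
The alveolar row has no voiced member, so the gap is the voiced alveolar stop /d/.

/d/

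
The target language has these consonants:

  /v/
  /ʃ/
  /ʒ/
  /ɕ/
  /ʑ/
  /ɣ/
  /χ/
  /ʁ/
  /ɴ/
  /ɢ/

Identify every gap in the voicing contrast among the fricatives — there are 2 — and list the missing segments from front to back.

/f/, /x/

place of articulation  voiceless  voiced  
labiodental       —         v       
postalveolar      ʃ         ʒ       
alveolo-palatal   ɕ         ʑ       
velar             —         ɣ       
uvular            χ         ʁ       
Gaps, from front to back: labiodental lacks voiceless (/f/); velar lacks voiceless (/x/).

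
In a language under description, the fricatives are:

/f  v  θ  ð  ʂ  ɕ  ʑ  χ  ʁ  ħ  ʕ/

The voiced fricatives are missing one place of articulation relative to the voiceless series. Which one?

retroflex

Voiceless: /f/ (labiodental), /θ/ (dental), /ʂ/ (retroflex), /ɕ/ (alveolo-palatal), /χ/ (uvular), /ħ/ (pharyngeal).
Voiced: /v/ (labiodental), /ð/ (dental), /ʑ/ (alveolo-palatal), /ʁ/ (uvular), /ʕ/ (pharyngeal).
Every place of articulation has a voiced member except retroflex, where /ʐ/ would be expected.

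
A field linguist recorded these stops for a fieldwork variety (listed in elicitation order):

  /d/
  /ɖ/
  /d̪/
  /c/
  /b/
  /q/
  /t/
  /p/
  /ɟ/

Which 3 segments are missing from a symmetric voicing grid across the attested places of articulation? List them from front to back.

/t̪/, /ʈ/, /ɢ/

place of articulation  voiceless  voiced  
bilabial          p         b       
dental            —         d̪      
alveolar          t         d       
retroflex         —         ɖ       
palatal           c         ɟ       
uvular            q         —       
Gaps, from front to back: dental lacks voiceless (/t̪/); retroflex lacks voiceless (/ʈ/); uvular lacks voiced (/ɢ/).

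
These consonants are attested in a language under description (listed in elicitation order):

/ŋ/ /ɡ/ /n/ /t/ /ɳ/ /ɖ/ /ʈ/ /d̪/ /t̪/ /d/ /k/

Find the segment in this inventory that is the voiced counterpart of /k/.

/k/ is a voiceless velar stop.
The voiced counterpart is a voiced velar stop — in this inventory, /ɡ/.

/ɡ/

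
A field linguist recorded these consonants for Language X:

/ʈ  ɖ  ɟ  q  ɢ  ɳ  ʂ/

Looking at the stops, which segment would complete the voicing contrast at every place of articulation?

place of articulation  voiceless  voiced  
retroflex         ʈ         ɖ       
palatal           —         ɟ       
uvular            q         ɢ       
The palatal row has no voiceless member, so the gap is the voiceless palatal stop /c/.

/c/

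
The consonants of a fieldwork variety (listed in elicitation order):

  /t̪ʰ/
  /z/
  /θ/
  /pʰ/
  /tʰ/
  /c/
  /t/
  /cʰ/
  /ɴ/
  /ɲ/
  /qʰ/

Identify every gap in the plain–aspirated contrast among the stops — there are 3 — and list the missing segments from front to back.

/p/, /t̪/, /q/

Plain: /t/ (alveolar), /c/ (palatal).
Aspirated: /pʰ/ (bilabial), /t̪ʰ/ (dental), /tʰ/ (alveolar), /cʰ/ (palatal), /qʰ/ (uvular).
Gaps, from front to back: bilabial lacks plain (/p/); dental lacks plain (/t̪/); uvular lacks plain (/q/).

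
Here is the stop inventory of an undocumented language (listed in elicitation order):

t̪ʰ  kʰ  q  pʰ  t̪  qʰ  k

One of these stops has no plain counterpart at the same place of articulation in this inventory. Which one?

/pʰ/

Dental: /t̪/ ~ /t̪ʰ/
Velar: /k/ ~ /kʰ/
Uvular: /q/ ~ /qʰ/
Bilabial: only /pʰ/ (aspirated); no plain partner.
So /pʰ/ is the unpaired segment.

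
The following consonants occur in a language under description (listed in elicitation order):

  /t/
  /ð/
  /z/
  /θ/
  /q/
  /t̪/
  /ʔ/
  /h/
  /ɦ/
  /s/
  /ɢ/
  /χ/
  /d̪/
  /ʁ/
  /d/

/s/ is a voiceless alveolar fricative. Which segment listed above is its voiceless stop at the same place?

The voiceless stop at the same place is a voiceless alveolar stop — in this inventory, /t/.

/t/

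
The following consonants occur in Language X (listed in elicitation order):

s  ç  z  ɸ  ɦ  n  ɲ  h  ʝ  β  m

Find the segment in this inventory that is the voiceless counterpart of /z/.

/z/ is a voiced alveolar fricative.
The voiceless counterpart is a voiceless alveolar fricative — in this inventory, /s/.

/s/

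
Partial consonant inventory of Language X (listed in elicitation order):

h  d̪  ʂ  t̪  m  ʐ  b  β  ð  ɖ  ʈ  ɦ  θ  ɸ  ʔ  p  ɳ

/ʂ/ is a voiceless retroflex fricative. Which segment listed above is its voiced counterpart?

The voiced counterpart is a voiced retroflex fricative — in this inventory, /ʐ/.

/ʐ/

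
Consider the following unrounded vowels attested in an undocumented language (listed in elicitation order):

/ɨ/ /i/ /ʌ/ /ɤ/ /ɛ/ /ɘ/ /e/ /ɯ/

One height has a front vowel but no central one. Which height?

low-mid

height            front     central   back    
high              i         ɨ         ɯ       
high-mid          e         ɘ         ɤ       
low-mid           ɛ         —         ʌ       
Every height has a central member except low-mid, where /ɜ/ would be expected.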